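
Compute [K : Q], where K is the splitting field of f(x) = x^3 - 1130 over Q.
[K : Q] = 6

The roots of x^3 - 1130 are ∛1130, ω∛1130, ω^2∛1130 where ω = e^(2πi/3) is a primitive cube root of unity, so K = Q(∛1130, ω). Now [Q(∛1130):Q] = 3 (since 1130 is not a perfect cube, x^3 - 1130 is irreducible) and [Q(ω):Q] = 2. Both 2 and 3 divide [K:Q], and [K:Q] ≤ 3·2 = 6, so [K:Q] = 6. (Equivalently: Q(∛1130) ⊂ R but ω ∉ R, so [K : Q(∛1130)] = 2.)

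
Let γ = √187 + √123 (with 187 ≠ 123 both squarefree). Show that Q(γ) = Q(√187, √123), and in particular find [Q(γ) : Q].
[Q(γ) : Q] = 4 (equivalently, Q(γ) = Q(√187, √123))

Obviously Q(γ) ⊆ Q(√187, √123), and [Q(√187, √123):Q] = 4 (since 187, 123 are distinct squarefree integers > 1 with 23001 not a perfect square). To show equality we compute the minimal polynomial of γ. From γ = √187 + √123: γ^2 = 187 + 2√(23001) + 123 = 310 + 2√(23001), so γ^2 - 310 = 2√(23001); squaring, (γ^2 - 310)^2 = 4·23001, i.e. γ^4 - 620γ^2 + 96100 - 92004 = 0, i.e. γ^4 - 620γ^2 + 4096 = 0. So γ is a root of x^4 - 620x^2 + 4096. This polynomial is irreducible over Q: it has no rational root (each ±√187 ± √123 is irrational), and any factorization into two quadratics over Q would force √(23001) ∈ Q (pairing opposite roots) or √187, √123 ∈ Q (other pairings), all impossible. Hence [Q(γ):Q] = 4 = [Q(√187, √123):Q], so Q(γ) = Q(√187, √123).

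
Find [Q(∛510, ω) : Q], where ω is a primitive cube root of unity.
[Q(∛510, ω) : Q] = 6

[Q(∛510):Q] = 3 (min poly x^3 - 510, irreducible since 510 is not a perfect cube). [Q(ω):Q] = 2 (min poly x^2 + x + 1). Since Q(∛510) ⊂ R and ω ∉ R, we have ω ∉ Q(∛510), so x^2 + x + 1 remains irreducible over Q(∛510) and [Q(∛510, ω) : Q(∛510)] = 2. By the tower law, [Q(∛510, ω) : Q] = 3 · 2 = 6. (In fact Q(∛510, ω) is the splitting field of x^3 - 510 over Q.)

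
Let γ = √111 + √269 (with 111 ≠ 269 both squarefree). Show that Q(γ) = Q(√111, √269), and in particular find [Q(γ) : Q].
[Q(γ) : Q] = 4 (equivalently, Q(γ) = Q(√111, √269))

Obviously Q(γ) ⊆ Q(√111, √269), and [Q(√111, √269):Q] = 4 (since 111, 269 are distinct squarefree integers > 1 with 29859 not a perfect square). To show equality we compute the minimal polynomial of γ. From γ = √111 + √269: γ^2 = 111 + 2√(29859) + 269 = 380 + 2√(29859), so γ^2 - 380 = 2√(29859); squaring, (γ^2 - 380)^2 = 4·29859, i.e. γ^4 - 760γ^2 + 144400 - 119436 = 0, i.e. γ^4 - 760γ^2 + 24964 = 0. So γ is a root of x^4 - 760x^2 + 24964. This polynomial is irreducible over Q: it has no rational root (each ±√111 ± √269 is irrational), and any factorization into two quadratics over Q would force √(29859) ∈ Q (pairing opposite roots) or √111, √269 ∈ Q (other pairings), all impossible. Hence [Q(γ):Q] = 4 = [Q(√111, √269):Q], so Q(γ) = Q(√111, √269).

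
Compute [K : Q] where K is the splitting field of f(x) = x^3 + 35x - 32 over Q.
[K : Q] = 6

By the rational root test, any rational root of the monic integer polynomial f(x) = x^3 + 35x - 32 must be an integer dividing the constant term -32, i.e. one of ±{1, 2, 4, 8, 16, 32}. Evaluating: f(1) = 4, f(-1) = -68, f(2) = 46, f(-2) = -110, f(4) = 172, f(-4) = -236, f(8) = 760, f(-8) = -824, f(16) = 4624, f(-16) = -4688, f(32) = 33856, f(-32) = -33920; none is 0, so f has no rational root and is therefore irreducible over Q (a cubic with no linear factor over a field is irreducible). For an irreducible cubic, the Galois group is A_3 or S_3 according as the discriminant disc(f) = -4a^3 - 27b^2 = -4·(35)^3 - 27·(-32)^2 = -199148 is or is not a square in Q. Here disc(f) = -199148 is not a perfect square in Q, so the Galois group of f over Q is not contained in A_3 and must be all of S_3. The splitting field has degree |S_3| = 6 over Q, so [K : Q] = 6.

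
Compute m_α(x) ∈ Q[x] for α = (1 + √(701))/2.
m_α(x) = x^2 - x - 175

From 2α - 1 = √(701), squaring gives (2α - 1)^2 = 701, i.e. 4α^2 - 4α + 1 = 701, so α^2 - α + (1 - 701)/4 = 0. Since 701 ≡ 1 (mod 4), (1 - 701)/4 = -175 ∈ Z. The polynomial x^2 - x - 175 has discriminant 1 - 4·(-175) = 701, which is not a perfect square in Q (d = 701 is squarefree and ≠ 1), so x^2 - x - 175 is irreducible over Q. It is the minimal polynomial of α.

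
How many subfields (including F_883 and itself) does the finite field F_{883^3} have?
F_{883^3} has 2 subfields

The subfields of F_{p^n} are exactly the fields F_{p^d} for d | n (each is the fixed field of the unique index-d subgroup of Gal(F_{p^n}/F_p) ≅ Z/nZ). The divisors of n = 3 are {1, 3}, giving 2 subfields: F_{883^1}, F_{883^3}.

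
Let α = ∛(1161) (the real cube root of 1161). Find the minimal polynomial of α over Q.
m_α(x) = x^3 - 1161

α satisfies α^3 = 1161, so x^3 - 1161 annihilates α. By the rational root test, a rational root p/q (in lowest terms) of x^3 - 1161 would satisfy p^3 = 1161 q^3, forcing q = 1 and p^3 = 1161; but 1161 is not a perfect cube, contradiction. A monic cubic over Q with no rational root is irreducible (any nontrivial factorization would include a linear factor). Hence x^3 - 1161 is the minimal polynomial of α, and in particular [Q(α):Q] = 3.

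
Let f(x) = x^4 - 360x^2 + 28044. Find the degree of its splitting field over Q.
[K : Q] = 4

Solving the quadratic in x^2: x^2 = (360 ± √(360^2 - 4·28044))/2 = (360 ± √17424)/2 = (360 ± 132)/2, giving x^2 = 114 or x^2 = 246. So f(x) = (x^2 - 114)(x^2 - 246) and the roots of f are ±√114, ±√246. Hence the splitting field is K = Q(√114, √246). Since 114 and 246 are distinct squarefree integers > 1, their product 28044 is not a perfect square, so √246 ∉ Q(√114). By the tower law [K:Q] = [Q(√114,√246):Q(√114)] · [Q(√114):Q] = 2 · 2 = 4.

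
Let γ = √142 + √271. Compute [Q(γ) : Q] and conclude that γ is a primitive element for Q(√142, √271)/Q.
[Q(γ) : Q] = 4 (equivalently, Q(γ) = Q(√142, √271))

Obviously Q(γ) ⊆ Q(√142, √271), and [Q(√142, √271):Q] = 4 (since 142, 271 are distinct squarefree integers > 1 with 38482 not a perfect square). To show equality we compute the minimal polynomial of γ. From γ = √142 + √271: γ^2 = 142 + 2√(38482) + 271 = 413 + 2√(38482), so γ^2 - 413 = 2√(38482); squaring, (γ^2 - 413)^2 = 4·38482, i.e. γ^4 - 826γ^2 + 170569 - 153928 = 0, i.e. γ^4 - 826γ^2 + 16641 = 0. So γ is a root of x^4 - 826x^2 + 16641. This polynomial is irreducible over Q: it has no rational root (each ±√142 ± √271 is irrational), and any factorization into two quadratics over Q would force √(38482) ∈ Q (pairing opposite roots) or √142, √271 ∈ Q (other pairings), all impossible. Hence [Q(γ):Q] = 4 = [Q(√142, √271):Q], so Q(γ) = Q(√142, √271).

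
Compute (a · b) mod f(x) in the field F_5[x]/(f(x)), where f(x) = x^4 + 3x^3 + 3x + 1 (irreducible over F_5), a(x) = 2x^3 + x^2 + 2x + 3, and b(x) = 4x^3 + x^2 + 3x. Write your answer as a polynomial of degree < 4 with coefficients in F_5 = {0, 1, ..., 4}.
a · b ≡ x^3 + 1 (mod f(x))

Multiply in F_5[x]: a(x)·b(x) = (2x^3 + x^2 + 2x + 3)·(4x^3 + x^2 + 3x) = 3x^6 + x^5 + 2x^3 + 4x^2 + 4x. This has degree ≥ 4, so divide by f(x) over F_5: 3x^6 + x^5 + 2x^3 + 4x^2 + 4x = (3x^2 + 2x + 4)·(x^4 + 3x^3 + 3x + 1) + (x^3 + 1). Hence a·b ≡ x^3 + 1 (mod f). (F_5[x]/(f) is a field with 5^4 = 625 elements since f is irreducible of degree 4.)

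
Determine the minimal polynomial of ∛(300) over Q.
m_α(x) = x^3 - 300

α satisfies α^3 = 300, so x^3 - 300 annihilates α. By the rational root test, a rational root p/q (in lowest terms) of x^3 - 300 would satisfy p^3 = 300 q^3, forcing q = 1 and p^3 = 300; but 300 is not a perfect cube, contradiction. A monic cubic over Q with no rational root is irreducible (any nontrivial factorization would include a linear factor). Hence x^3 - 300 is the minimal polynomial of α, and in particular [Q(α):Q] = 3.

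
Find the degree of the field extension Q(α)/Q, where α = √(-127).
[Q(α):Q] = 2

[Q(α):Q] equals the degree of the minimal polynomial of α. Here α^2 = -127 and x^2 + 127 is irreducible (d = -127 is squarefree, ≠ 1, hence not a square), so deg(m_α) = 2. Thus [Q(α):Q] = 2.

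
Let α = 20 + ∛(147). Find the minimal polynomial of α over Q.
m_α(x) = x^3 - 60x^2 + 1200x - 8147

Set β = α - 20 = ∛(147), so β^3 = 147. Then (α - 20)^3 - 147 = 0, i.e. α is a root of g(x) = (x - 20)^3 - 147 = x^3 - 60x^2 + 1200x - 8147. Since g(x) = h(x - 20) where h(x) = x^3 - 147, and h is irreducible over Q (because 147 is not a perfect cube, so h has no rational root, and a monic cubic with no rational root is irreducible), g is also irreducible (irreducibility is preserved under the substitution x → x - 20). Hence m_α(x) = x^3 - 60x^2 + 1200x - 8147.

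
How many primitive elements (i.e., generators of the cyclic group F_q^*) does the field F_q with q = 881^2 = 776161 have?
There are φ(776160) = 161280 primitive elements

F_q^* is cyclic of order q - 1 = 776160. A cyclic group of order m has exactly φ(m) generators. Here m = 776160 = 2^5 · 3^2 · 5 · 7^2 · 11, so the number of primitive elements is φ(776160) = 161280.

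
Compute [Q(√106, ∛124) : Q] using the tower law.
[Q(√106, ∛124) : Q] = 6

Let L = Q(√106, ∛124). Since Q(√106) ⊂ L and [Q(√106):Q] = 2, the tower law gives 2 | [L:Q]. Likewise Q(∛124) ⊂ L with [Q(∛124):Q] = 3 (because 124 is not a perfect cube), so 3 | [L:Q]. As gcd(2,3) = 1, [L:Q] is divisible by 6. Conversely L is generated over Q by √106 and ∛124, so [L:Q] ≤ 2·3 = 6. Therefore [Q(√106, ∛124) : Q] = 6.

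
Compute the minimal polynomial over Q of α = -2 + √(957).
m_α(x) = x^2 + 4x - 953

From α + 2 = √(957), squaring gives (α + 2)^2 = 957, i.e. α^2 + 4α + 4 = 957, so α^2 + 4α - 953 = 0. The discriminant of x^2 + 4x - 953 is (4)^2 - 4·(-953) = 16 + 3812 = 3828, and 4·(957) is not a perfect square in Q since 957 is squarefree and ≠ 1. Hence x^2 + 4x - 953 is irreducible over Q and is the minimal polynomial of α.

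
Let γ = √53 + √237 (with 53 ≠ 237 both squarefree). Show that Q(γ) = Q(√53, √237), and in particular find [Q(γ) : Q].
[Q(γ) : Q] = 4 (equivalently, Q(γ) = Q(√53, √237))

Obviously Q(γ) ⊆ Q(√53, √237), and [Q(√53, √237):Q] = 4 (since 53, 237 are distinct squarefree integers > 1 with 12561 not a perfect square). To show equality we compute the minimal polynomial of γ. From γ = √53 + √237: γ^2 = 53 + 2√(12561) + 237 = 290 + 2√(12561), so γ^2 - 290 = 2√(12561); squaring, (γ^2 - 290)^2 = 4·12561, i.e. γ^4 - 580γ^2 + 84100 - 50244 = 0, i.e. γ^4 - 580γ^2 + 33856 = 0. So γ is a root of x^4 - 580x^2 + 33856. This polynomial is irreducible over Q: it has no rational root (each ±√53 ± √237 is irrational), and any factorization into two quadratics over Q would force √(12561) ∈ Q (pairing opposite roots) or √53, √237 ∈ Q (other pairings), all impossible. Hence [Q(γ):Q] = 4 = [Q(√53, √237):Q], so Q(γ) = Q(√53, √237).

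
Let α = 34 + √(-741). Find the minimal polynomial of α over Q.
m_α(x) = x^2 - 68x + 1897

From α - 34 = √(-741), squaring gives (α - 34)^2 = -741, i.e. α^2 - 68α + 1156 = -741, so α^2 - 68α + 1897 = 0. The discriminant of x^2 - 68x + 1897 is (-68)^2 - 4·(1897) = 4624 - 7588 = -2964, and 4·(-741) is not a perfect square in Q since -741 is squarefree and ≠ 1. Hence x^2 - 68x + 1897 is irreducible over Q and is the minimal polynomial of α.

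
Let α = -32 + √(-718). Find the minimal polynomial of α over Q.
m_α(x) = x^2 + 64x + 1742

From α + 32 = √(-718), squaring gives (α + 32)^2 = -718, i.e. α^2 + 64α + 1024 = -718, so α^2 + 64α + 1742 = 0. The discriminant of x^2 + 64x + 1742 is (64)^2 - 4·(1742) = 4096 - 6968 = -2872, and 4·(-718) is not a perfect square in Q since -718 is squarefree and ≠ 1. Hence x^2 + 64x + 1742 is irreducible over Q and is the minimal polynomial of α.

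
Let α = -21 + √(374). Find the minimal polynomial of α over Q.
m_α(x) = x^2 + 42x + 67

From α + 21 = √(374), squaring gives (α + 21)^2 = 374, i.e. α^2 + 42α + 441 = 374, so α^2 + 42α + 67 = 0. The discriminant of x^2 + 42x + 67 is (42)^2 - 4·(67) = 1764 - 268 = 1496, and 4·(374) is not a perfect square in Q since 374 is squarefree and ≠ 1. Hence x^2 + 42x + 67 is irreducible over Q and is the minimal polynomial of α.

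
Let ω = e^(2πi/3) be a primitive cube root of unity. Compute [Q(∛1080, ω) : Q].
[Q(∛1080, ω) : Q] = 6

[Q(∛1080):Q] = 3 (min poly x^3 - 1080, irreducible since 1080 is not a perfect cube). [Q(ω):Q] = 2 (min poly x^2 + x + 1). Since Q(∛1080) ⊂ R and ω ∉ R, we have ω ∉ Q(∛1080), so x^2 + x + 1 remains irreducible over Q(∛1080) and [Q(∛1080, ω) : Q(∛1080)] = 2. By the tower law, [Q(∛1080, ω) : Q] = 3 · 2 = 6. (In fact Q(∛1080, ω) is the splitting field of x^3 - 1080 over Q.)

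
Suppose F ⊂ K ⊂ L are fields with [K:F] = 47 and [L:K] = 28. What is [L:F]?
[L:F] = 1316

The tower law says that for any tower of field extensions F ⊂ K ⊂ L with finite degrees, [L:F] = [L:K] · [K:F]. Here this gives [L:F] = 28 · 47 = 1316.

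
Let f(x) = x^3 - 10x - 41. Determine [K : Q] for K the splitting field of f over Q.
[K : Q] = 6

By the rational root test, any rational root of the monic integer polynomial f(x) = x^3 - 10x - 41 must be an integer dividing the constant term -41, i.e. one of ±{1, 41}. Evaluating: f(1) = -50, f(-1) = -32, f(41) = 68470, f(-41) = -68552; none is 0, so f has no rational root and is therefore irreducible over Q (a cubic with no linear factor over a field is irreducible). For an irreducible cubic, the Galois group is A_3 or S_3 according as the discriminant disc(f) = -4a^3 - 27b^2 = -4·(-10)^3 - 27·(-41)^2 = -41387 is or is not a square in Q. Here disc(f) = -41387 is not a perfect square in Q, so the Galois group of f over Q is not contained in A_3 and must be all of S_3. The splitting field has degree |S_3| = 6 over Q, so [K : Q] = 6.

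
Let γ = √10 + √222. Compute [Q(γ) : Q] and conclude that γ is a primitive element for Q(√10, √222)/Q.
[Q(γ) : Q] = 4 (equivalently, Q(γ) = Q(√10, √222))

Obviously Q(γ) ⊆ Q(√10, √222), and [Q(√10, √222):Q] = 4 (since 10, 222 are distinct squarefree integers > 1 with 2220 not a perfect square). To show equality we compute the minimal polynomial of γ. From γ = √10 + √222: γ^2 = 10 + 2√(2220) + 222 = 232 + 2√(2220), so γ^2 - 232 = 2√(2220); squaring, (γ^2 - 232)^2 = 4·2220, i.e. γ^4 - 464γ^2 + 53824 - 8880 = 0, i.e. γ^4 - 464γ^2 + 44944 = 0. So γ is a root of x^4 - 464x^2 + 44944. This polynomial is irreducible over Q: it has no rational root (each ±√10 ± √222 is irrational), and any factorization into two quadratics over Q would force √(2220) ∈ Q (pairing opposite roots) or √10, √222 ∈ Q (other pairings), all impossible. Hence [Q(γ):Q] = 4 = [Q(√10, √222):Q], so Q(γ) = Q(√10, √222).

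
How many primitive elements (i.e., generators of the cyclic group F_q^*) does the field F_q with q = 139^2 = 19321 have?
There are φ(19320) = 4224 primitive elements

F_q^* is cyclic of order q - 1 = 19320. A cyclic group of order m has exactly φ(m) generators. Here m = 19320 = 2^3 · 3 · 5 · 7 · 23, so the number of primitive elements is φ(19320) = 4224.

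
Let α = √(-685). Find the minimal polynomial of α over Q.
m_α(x) = x^2 + 685

α satisfies α^2 + 685 = 0, so x^2 + 685 annihilates α. Since d = -685 is squarefree and ≠ 1, it is not a perfect square in Q, so x^2 + 685 has no rational root and is therefore irreducible over Q (a degree-2 polynomial over a field is irreducible iff it has no root). Hence m_α(x) = x^2 + 685.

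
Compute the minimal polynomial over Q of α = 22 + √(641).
m_α(x) = x^2 - 44x - 157

From α - 22 = √(641), squaring gives (α - 22)^2 = 641, i.e. α^2 - 44α + 484 = 641, so α^2 - 44α - 157 = 0. The discriminant of x^2 - 44x - 157 is (-44)^2 - 4·(-157) = 1936 + 628 = 2564, and 4·(641) is not a perfect square in Q since 641 is squarefree and ≠ 1. Hence x^2 - 44x - 157 is irreducible over Q and is the minimal polynomial of α.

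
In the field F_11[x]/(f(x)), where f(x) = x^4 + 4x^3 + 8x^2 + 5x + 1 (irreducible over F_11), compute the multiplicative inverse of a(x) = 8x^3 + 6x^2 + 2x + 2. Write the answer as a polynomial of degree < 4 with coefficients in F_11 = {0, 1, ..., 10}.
a(x)^(-1) ≡ 2x^3 + 8x^2 + 7x + 5 (mod f(x))

Since f is irreducible over F_11, F_11[x]/(f) is a field and a(x) ≠ 0 has an inverse. Apply the extended Euclidean algorithm to f(x) and a(x) in F_11[x]: f(x) = (7x + 9)·a(x) + (6x^2 + 6x + 5);  a(x) = (5x + 7)·(6x^2 + 6x + 5) + (x);  (6x^2 + 6x + 5) = (6x + 6)·(x) + (5). The last nonzero remainder is the constant 5 = gcd(f, a) in F_11. Back-substituting through the division chain expresses 5 = s(x)·a(x) + t(x)·f(x) with s(x) ≡ 10x^3 + 7x^2 + 2x + 3 (mod f), so (10x^3 + 7x^2 + 2x + 3)·a(x) ≡ 5 (mod f). Multiplying by 5^(-1) ≡ 9 in F_11 gives a(x)^(-1) ≡ 9·(10x^3 + 7x^2 + 2x + 3) ≡ 2x^3 + 8x^2 + 7x + 5 (mod f). Check: (8x^3 + 6x^2 + 2x + 2)·(2x^3 + 8x^2 + 7x + 5) = 5x^6 + 10x^5 + 9x^4 + 3x^3 + 5x^2 + 2x + 10 ≡ 1 (mod x^4 + 4x^3 + 8x^2 + 5x + 1).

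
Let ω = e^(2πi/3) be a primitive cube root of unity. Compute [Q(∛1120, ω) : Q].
[Q(∛1120, ω) : Q] = 6

[Q(∛1120):Q] = 3 (min poly x^3 - 1120, irreducible since 1120 is not a perfect cube). [Q(ω):Q] = 2 (min poly x^2 + x + 1). Since Q(∛1120) ⊂ R and ω ∉ R, we have ω ∉ Q(∛1120), so x^2 + x + 1 remains irreducible over Q(∛1120) and [Q(∛1120, ω) : Q(∛1120)] = 2. By the tower law, [Q(∛1120, ω) : Q] = 3 · 2 = 6. (In fact Q(∛1120, ω) is the splitting field of x^3 - 1120 over Q.)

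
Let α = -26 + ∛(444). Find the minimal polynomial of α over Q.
m_α(x) = x^3 + 78x^2 + 2028x + 17132

Set β = α + 26 = ∛(444), so β^3 = 444. Then (α + 26)^3 - 444 = 0, i.e. α is a root of g(x) = (x + 26)^3 - 444 = x^3 + 78x^2 + 2028x + 17132. Since g(x) = h(x + 26) where h(x) = x^3 - 444, and h is irreducible over Q (because 444 is not a perfect cube, so h has no rational root, and a monic cubic with no rational root is irreducible), g is also irreducible (irreducibility is preserved under the substitution x → x + 26). Hence m_α(x) = x^3 + 78x^2 + 2028x + 17132.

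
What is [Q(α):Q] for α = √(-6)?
[Q(α):Q] = 2

[Q(α):Q] equals the degree of the minimal polynomial of α. Here α^2 = -6 and x^2 + 6 is irreducible (d = -6 is squarefree, ≠ 1, hence not a square), so deg(m_α) = 2. Thus [Q(α):Q] = 2.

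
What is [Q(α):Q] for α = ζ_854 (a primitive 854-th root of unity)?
[Q(α):Q] = 360

The minimal polynomial of ζ_854 over Q is the 854-th cyclotomic polynomial Φ_854(x), which is irreducible over Q and has degree φ(854) = 360. Hence [Q(α):Q] = φ(854) = 360.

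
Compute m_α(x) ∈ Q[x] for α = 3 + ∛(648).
m_α(x) = x^3 - 9x^2 + 27x - 675

Set β = α - 3 = ∛(648), so β^3 = 648. Then (α - 3)^3 - 648 = 0, i.e. α is a root of g(x) = (x - 3)^3 - 648 = x^3 - 9x^2 + 27x - 675. Since g(x) = h(x - 3) where h(x) = x^3 - 648, and h is irreducible over Q (because 648 is not a perfect cube, so h has no rational root, and a monic cubic with no rational root is irreducible), g is also irreducible (irreducibility is preserved under the substitution x → x - 3). Hence m_α(x) = x^3 - 9x^2 + 27x - 675.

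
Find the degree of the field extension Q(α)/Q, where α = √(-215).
[Q(α):Q] = 2

[Q(α):Q] equals the degree of the minimal polynomial of α. Here α^2 = -215 and x^2 + 215 is irreducible (d = -215 is squarefree, ≠ 1, hence not a square), so deg(m_α) = 2. Thus [Q(α):Q] = 2.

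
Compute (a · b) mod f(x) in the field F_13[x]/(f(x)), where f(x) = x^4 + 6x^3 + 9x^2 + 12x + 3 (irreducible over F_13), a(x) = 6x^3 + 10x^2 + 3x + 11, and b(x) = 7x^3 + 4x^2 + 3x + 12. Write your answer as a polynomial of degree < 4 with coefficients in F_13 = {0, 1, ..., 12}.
a · b ≡ 10x^3 + 2x^2 + 9x + 5 (mod f(x))

Multiply in F_13[x]: a(x)·b(x) = (6x^3 + 10x^2 + 3x + 11)·(7x^3 + 4x^2 + 3x + 12) = 3x^6 + 3x^5 + x^4 + 9x^3 + 4x^2 + 4x + 2. This has degree ≥ 4, so divide by f(x) over F_13: 3x^6 + 3x^5 + x^4 + 9x^3 + 4x^2 + 4x + 2 = (3x^2 + 11x + 12)·(x^4 + 6x^3 + 9x^2 + 12x + 3) + (10x^3 + 2x^2 + 9x + 5). Hence a·b ≡ 10x^3 + 2x^2 + 9x + 5 (mod f). (F_13[x]/(f) is a field with 13^4 = 28561 elements since f is irreducible of degree 4.)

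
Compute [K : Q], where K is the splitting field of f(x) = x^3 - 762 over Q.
[K : Q] = 6

The roots of x^3 - 762 are ∛762, ω∛762, ω^2∛762 where ω = e^(2πi/3) is a primitive cube root of unity, so K = Q(∛762, ω). Now [Q(∛762):Q] = 3 (since 762 is not a perfect cube, x^3 - 762 is irreducible) and [Q(ω):Q] = 2. Both 2 and 3 divide [K:Q], and [K:Q] ≤ 3·2 = 6, so [K:Q] = 6. (Equivalently: Q(∛762) ⊂ R but ω ∉ R, so [K : Q(∛762)] = 2.)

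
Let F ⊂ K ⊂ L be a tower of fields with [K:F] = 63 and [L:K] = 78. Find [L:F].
[L:F] = 4914

The tower law says that for any tower of field extensions F ⊂ K ⊂ L with finite degrees, [L:F] = [L:K] · [K:F]. Here this gives [L:F] = 78 · 63 = 4914.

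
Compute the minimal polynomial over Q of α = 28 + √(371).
m_α(x) = x^2 - 56x + 413

From α - 28 = √(371), squaring gives (α - 28)^2 = 371, i.e. α^2 - 56α + 784 = 371, so α^2 - 56α + 413 = 0. The discriminant of x^2 - 56x + 413 is (-56)^2 - 4·(413) = 3136 - 1652 = 1484, and 4·(371) is not a perfect square in Q since 371 is squarefree and ≠ 1. Hence x^2 - 56x + 413 is irreducible over Q and is the minimal polynomial of α.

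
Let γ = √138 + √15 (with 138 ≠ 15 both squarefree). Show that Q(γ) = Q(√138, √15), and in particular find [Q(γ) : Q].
[Q(γ) : Q] = 4 (equivalently, Q(γ) = Q(√138, √15))

Obviously Q(γ) ⊆ Q(√138, √15), and [Q(√138, √15):Q] = 4 (since 138, 15 are distinct squarefree integers > 1 with 2070 not a perfect square). To show equality we compute the minimal polynomial of γ. From γ = √138 + √15: γ^2 = 138 + 2√(2070) + 15 = 153 + 2√(2070), so γ^2 - 153 = 2√(2070); squaring, (γ^2 - 153)^2 = 4·2070, i.e. γ^4 - 306γ^2 + 23409 - 8280 = 0, i.e. γ^4 - 306γ^2 + 15129 = 0. So γ is a root of x^4 - 306x^2 + 15129. This polynomial is irreducible over Q: it has no rational root (each ±√138 ± √15 is irrational), and any factorization into two quadratics over Q would force √(2070) ∈ Q (pairing opposite roots) or √138, √15 ∈ Q (other pairings), all impossible. Hence [Q(γ):Q] = 4 = [Q(√138, √15):Q], so Q(γ) = Q(√138, √15).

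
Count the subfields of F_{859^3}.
F_{859^3} has 2 subfields

The subfields of F_{p^n} are exactly the fields F_{p^d} for d | n (each is the fixed field of the unique index-d subgroup of Gal(F_{p^n}/F_p) ≅ Z/nZ). The divisors of n = 3 are {1, 3}, giving 2 subfields: F_{859^1}, F_{859^3}.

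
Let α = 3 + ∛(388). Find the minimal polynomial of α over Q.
m_α(x) = x^3 - 9x^2 + 27x - 415

Set β = α - 3 = ∛(388), so β^3 = 388. Then (α - 3)^3 - 388 = 0, i.e. α is a root of g(x) = (x - 3)^3 - 388 = x^3 - 9x^2 + 27x - 415. Since g(x) = h(x - 3) where h(x) = x^3 - 388, and h is irreducible over Q (because 388 is not a perfect cube, so h has no rational root, and a monic cubic with no rational root is irreducible), g is also irreducible (irreducibility is preserved under the substitution x → x - 3). Hence m_α(x) = x^3 - 9x^2 + 27x - 415.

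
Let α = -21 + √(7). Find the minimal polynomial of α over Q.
m_α(x) = x^2 + 42x + 434

From α + 21 = √(7), squaring gives (α + 21)^2 = 7, i.e. α^2 + 42α + 441 = 7, so α^2 + 42α + 434 = 0. The discriminant of x^2 + 42x + 434 is (42)^2 - 4·(434) = 1764 - 1736 = 28, and 4·(7) is not a perfect square in Q since 7 is squarefree and ≠ 1. Hence x^2 + 42x + 434 is irreducible over Q and is the minimal polynomial of α.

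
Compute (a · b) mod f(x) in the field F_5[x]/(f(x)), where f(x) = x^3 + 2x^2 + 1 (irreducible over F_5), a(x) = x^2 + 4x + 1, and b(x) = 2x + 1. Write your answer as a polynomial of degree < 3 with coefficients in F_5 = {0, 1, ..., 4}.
a · b ≡ x + 4 (mod f(x))

Multiply in F_5[x]: a(x)·b(x) = (x^2 + 4x + 1)·(2x + 1) = 2x^3 + 4x^2 + x + 1. This has degree ≥ 3, so divide by f(x) over F_5: 2x^3 + 4x^2 + x + 1 = (2)·(x^3 + 2x^2 + 1) + (x + 4). Hence a·b ≡ x + 4 (mod f). (F_5[x]/(f) is a field with 5^3 = 125 elements since f is irreducible of degree 3.)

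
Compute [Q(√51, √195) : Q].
[Q(√51, √195) : Q] = 4

[Q(√51):Q] = 2 (min poly x^2 - 51, irreducible since 51 is squarefree > 1). For the top step, suppose √195 ∈ Q(√51), say √195 = c + d√51 with c, d ∈ Q. Squaring: 195 = c^2 + 51d^2 + 2cd√51. Since √51 ∉ Q this forces 2cd = 0. If d = 0 then √195 = c ∈ Q, contradicting 195 squarefree > 1. If c = 0 then 195 = 51d^2, so 51·195 = (51d)^2 is a perfect square in Q — but 51·195 = 9945 is not a perfect square (since 51 and 195 are distinct squarefree integers). Contradiction. Hence √195 ∉ Q(√51), so x^2 - 195 stays irreducible over Q(√51) and [Q(√51, √195) : Q(√51)] = 2. By the tower law, [Q(√51, √195) : Q] = 2 · 2 = 4.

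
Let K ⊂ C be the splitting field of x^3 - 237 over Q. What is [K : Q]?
[K : Q] = 6

The roots of x^3 - 237 are ∛237, ω∛237, ω^2∛237 where ω = e^(2πi/3) is a primitive cube root of unity, so K = Q(∛237, ω). Now [Q(∛237):Q] = 3 (since 237 is not a perfect cube, x^3 - 237 is irreducible) and [Q(ω):Q] = 2. Both 2 and 3 divide [K:Q], and [K:Q] ≤ 3·2 = 6, so [K:Q] = 6. (Equivalently: Q(∛237) ⊂ R but ω ∉ R, so [K : Q(∛237)] = 2.)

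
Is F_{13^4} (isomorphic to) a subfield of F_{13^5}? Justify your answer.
No: F_{13^4} is not a subfield of F_{13^5}

F_{p^m} embeds in F_{p^n} iff m | n. Here 4 ∤ 5 (since 5 = 1·4 + 1 with remainder 1 ≠ 0), so F_{13^4} is not a subfield of F_{13^5}. Equivalently: if it were, the tower law would give 4 = [F_{13^4}:F_13] dividing [F_{13^5}:F_13] = 5, contradiction.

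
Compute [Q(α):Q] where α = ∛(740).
[Q(α):Q] = 3

The minimal polynomial of α is x^3 - 740, irreducible over Q since 740 is not a perfect cube (so x^3 - 740 has no rational root). Hence [Q(α):Q] = deg(m_α) = 3.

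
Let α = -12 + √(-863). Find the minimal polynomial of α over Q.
m_α(x) = x^2 + 24x + 1007

From α + 12 = √(-863), squaring gives (α + 12)^2 = -863, i.e. α^2 + 24α + 144 = -863, so α^2 + 24α + 1007 = 0. The discriminant of x^2 + 24x + 1007 is (24)^2 - 4·(1007) = 576 - 4028 = -3452, and 4·(-863) is not a perfect square in Q since -863 is squarefree and ≠ 1. Hence x^2 + 24x + 1007 is irreducible over Q and is the minimal polynomial of α.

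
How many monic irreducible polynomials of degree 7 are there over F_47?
There are 72374731488 monic irreducible polynomials of degree 7 over F_47

Each element of F_{47^7} that lies in no proper subfield is a root of exactly one monic irreducible of degree 7 over F_47, and each such polynomial has 7 distinct roots in F_{47^7}. By Möbius inversion the count is N_47(7) = (1/7) Σ_{d|7} μ(7/d) · 47^d = (1/7)(μ(7)·47^1 + μ(1)·47^7) = 506623120416/7 = 72374731488.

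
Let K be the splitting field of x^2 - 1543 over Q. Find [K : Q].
[K : Q] = 2

f(x) = x^2 - 1543 factors as (x - √1543)(x + √1543). The splitting field is K = Q(√1543). Since 1543 is squarefree and > 1, it is not a perfect square, so x^2 - 1543 is irreducible over Q and [Q(√1543) : Q] = 2. Hence [K : Q] = 2.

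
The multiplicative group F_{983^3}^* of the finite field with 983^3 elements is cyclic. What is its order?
|F_{983^3}^*| = 949862086

F_{983^3} has 983^3 = 949862087 elements; its multiplicative group consists of all nonzero elements, so |F_{983^3}^*| = 949862087 - 1 = 949862086. (It is cyclic since any finite subgroup of the multiplicative group of a field is cyclic.)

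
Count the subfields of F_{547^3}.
F_{547^3} has 2 subfields

The subfields of F_{p^n} are exactly the fields F_{p^d} for d | n (each is the fixed field of the unique index-d subgroup of Gal(F_{p^n}/F_p) ≅ Z/nZ). The divisors of n = 3 are {1, 3}, giving 2 subfields: F_{547^1}, F_{547^3}.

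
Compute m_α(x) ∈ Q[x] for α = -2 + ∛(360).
m_α(x) = x^3 + 6x^2 + 12x - 352

Set β = α + 2 = ∛(360), so β^3 = 360. Then (α + 2)^3 - 360 = 0, i.e. α is a root of g(x) = (x + 2)^3 - 360 = x^3 + 6x^2 + 12x - 352. Since g(x) = h(x + 2) where h(x) = x^3 - 360, and h is irreducible over Q (because 360 is not a perfect cube, so h has no rational root, and a monic cubic with no rational root is irreducible), g is also irreducible (irreducibility is preserved under the substitution x → x + 2). Hence m_α(x) = x^3 + 6x^2 + 12x - 352.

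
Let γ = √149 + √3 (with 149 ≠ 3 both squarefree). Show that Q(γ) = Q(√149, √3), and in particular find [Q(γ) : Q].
[Q(γ) : Q] = 4 (equivalently, Q(γ) = Q(√149, √3))

Obviously Q(γ) ⊆ Q(√149, √3), and [Q(√149, √3):Q] = 4 (since 149, 3 are distinct squarefree integers > 1 with 447 not a perfect square). To show equality we compute the minimal polynomial of γ. From γ = √149 + √3: γ^2 = 149 + 2√(447) + 3 = 152 + 2√(447), so γ^2 - 152 = 2√(447); squaring, (γ^2 - 152)^2 = 4·447, i.e. γ^4 - 304γ^2 + 23104 - 1788 = 0, i.e. γ^4 - 304γ^2 + 21316 = 0. So γ is a root of x^4 - 304x^2 + 21316. This polynomial is irreducible over Q: it has no rational root (each ±√149 ± √3 is irrational), and any factorization into two quadratics over Q would force √(447) ∈ Q (pairing opposite roots) or √149, √3 ∈ Q (other pairings), all impossible. Hence [Q(γ):Q] = 4 = [Q(√149, √3):Q], so Q(γ) = Q(√149, √3).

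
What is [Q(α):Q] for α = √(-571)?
[Q(α):Q] = 2

[Q(α):Q] equals the degree of the minimal polynomial of α. Here α^2 = -571 and x^2 + 571 is irreducible (d = -571 is squarefree, ≠ 1, hence not a square), so deg(m_α) = 2. Thus [Q(α):Q] = 2.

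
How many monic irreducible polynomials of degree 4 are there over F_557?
There are 24063532938 monic irreducible polynomials of degree 4 over F_557

Each element of F_{557^4} that lies in no proper subfield is a root of exactly one monic irreducible of degree 4 over F_557, and each such polynomial has 4 distinct roots in F_{557^4}. By Möbius inversion the count is N_557(4) = (1/4) Σ_{d|4} μ(4/d) · 557^d = (1/4)(μ(4)·557^1 + μ(2)·557^2 + μ(1)·557^4) = 96254131752/4 = 24063532938.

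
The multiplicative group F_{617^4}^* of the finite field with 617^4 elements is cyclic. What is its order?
|F_{617^4}^*| = 144924114720

F_{617^4} has 617^4 = 144924114721 elements; its multiplicative group consists of all nonzero elements, so |F_{617^4}^*| = 144924114721 - 1 = 144924114720. (It is cyclic since any finite subgroup of the multiplicative group of a field is cyclic.)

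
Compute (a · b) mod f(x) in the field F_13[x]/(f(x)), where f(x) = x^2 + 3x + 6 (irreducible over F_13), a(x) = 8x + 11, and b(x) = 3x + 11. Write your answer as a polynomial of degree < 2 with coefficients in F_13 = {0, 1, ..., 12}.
a · b ≡ 10x + 3 (mod f(x))

Multiply in F_13[x]: a(x)·b(x) = (8x + 11)·(3x + 11) = 11x^2 + 4x + 4. This has degree ≥ 2, so divide by f(x) over F_13: 11x^2 + 4x + 4 = (11)·(x^2 + 3x + 6) + (10x + 3). Hence a·b ≡ 10x + 3 (mod f). (F_13[x]/(f) is a field with 13^2 = 169 elements since f is irreducible of degree 2.)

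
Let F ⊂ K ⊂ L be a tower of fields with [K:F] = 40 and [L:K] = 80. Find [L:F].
[L:F] = 3200

The tower law says that for any tower of field extensions F ⊂ K ⊂ L with finite degrees, [L:F] = [L:K] · [K:F]. Here this gives [L:F] = 80 · 40 = 3200.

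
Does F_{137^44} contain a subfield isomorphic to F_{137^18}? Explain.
No: F_{137^18} is not a subfield of F_{137^44}

F_{p^m} embeds in F_{p^n} iff m | n. Here 18 ∤ 44 (since 44 = 2·18 + 8 with remainder 8 ≠ 0), so F_{137^18} is not a subfield of F_{137^44}. Equivalently: if it were, the tower law would give 18 = [F_{137^18}:F_137] dividing [F_{137^44}:F_137] = 44, contradiction.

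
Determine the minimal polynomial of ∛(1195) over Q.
m_α(x) = x^3 - 1195

α satisfies α^3 = 1195, so x^3 - 1195 annihilates α. By the rational root test, a rational root p/q (in lowest terms) of x^3 - 1195 would satisfy p^3 = 1195 q^3, forcing q = 1 and p^3 = 1195; but 1195 is not a perfect cube, contradiction. A monic cubic over Q with no rational root is irreducible (any nontrivial factorization would include a linear factor). Hence x^3 - 1195 is the minimal polynomial of α, and in particular [Q(α):Q] = 3.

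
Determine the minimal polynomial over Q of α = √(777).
m_α(x) = x^2 - 777

α satisfies α^2 - 777 = 0, so x^2 - 777 annihilates α. Since d = 777 is squarefree and ≠ 1, it is not a perfect square in Q, so x^2 - 777 has no rational root and is therefore irreducible over Q (a degree-2 polynomial over a field is irreducible iff it has no root). Hence m_α(x) = x^2 - 777.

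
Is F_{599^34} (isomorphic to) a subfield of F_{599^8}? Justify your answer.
No: F_{599^34} is not a subfield of F_{599^8}

F_{p^m} embeds in F_{p^n} iff m | n. Here 34 ∤ 8 (since 8 = 0·34 + 8 with remainder 8 ≠ 0), so F_{599^34} is not a subfield of F_{599^8}. Equivalently: if it were, the tower law would give 34 = [F_{599^34}:F_599] dividing [F_{599^8}:F_599] = 8, contradiction.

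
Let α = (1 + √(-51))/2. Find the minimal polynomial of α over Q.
m_α(x) = x^2 - x + 13

From 2α - 1 = √(-51), squaring gives (2α - 1)^2 = -51, i.e. 4α^2 - 4α + 1 = -51, so α^2 - α + (1 + 51)/4 = 0. Since -51 ≡ 1 (mod 4), (1 + 51)/4 = 13 ∈ Z. The polynomial x^2 - x + 13 has discriminant 1 - 4·(13) = -51, which is not a perfect square in Q (d = -51 is squarefree and ≠ 1), so x^2 - x + 13 is irreducible over Q. It is the minimal polynomial of α.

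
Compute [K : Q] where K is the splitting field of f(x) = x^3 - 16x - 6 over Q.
[K : Q] = 6

By the rational root test, any rational root of the monic integer polynomial f(x) = x^3 - 16x - 6 must be an integer dividing the constant term -6, i.e. one of ±{1, 2, 3, 6}. Evaluating: f(1) = -21, f(-1) = 9, f(2) = -30, f(-2) = 18, f(3) = -27, f(-3) = 15, f(6) = 114, f(-6) = -126; none is 0, so f has no rational root and is therefore irreducible over Q (a cubic with no linear factor over a field is irreducible). For an irreducible cubic, the Galois group is A_3 or S_3 according as the discriminant disc(f) = -4a^3 - 27b^2 = -4·(-16)^3 - 27·(-6)^2 = 15412 is or is not a square in Q. Here disc(f) = 15412 is not a perfect square in Q, so the Galois group of f over Q is not contained in A_3 and must be all of S_3. The splitting field has degree |S_3| = 6 over Q, so [K : Q] = 6.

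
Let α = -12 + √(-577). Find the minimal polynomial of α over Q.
m_α(x) = x^2 + 24x + 721

From α + 12 = √(-577), squaring gives (α + 12)^2 = -577, i.e. α^2 + 24α + 144 = -577, so α^2 + 24α + 721 = 0. The discriminant of x^2 + 24x + 721 is (24)^2 - 4·(721) = 576 - 2884 = -2308, and 4·(-577) is not a perfect square in Q since -577 is squarefree and ≠ 1. Hence x^2 + 24x + 721 is irreducible over Q and is the minimal polynomial of α.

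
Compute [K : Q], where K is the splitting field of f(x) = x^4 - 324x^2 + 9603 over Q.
[K : Q] = 4

Solving the quadratic in x^2: x^2 = (324 ± √(324^2 - 4·9603))/2 = (324 ± √66564)/2 = (324 ± 258)/2, giving x^2 = 33 or x^2 = 291. So f(x) = (x^2 - 33)(x^2 - 291) and the roots of f are ±√33, ±√291. Hence the splitting field is K = Q(√33, √291). Since 33 and 291 are distinct squarefree integers > 1, their product 9603 is not a perfect square, so √291 ∉ Q(√33). By the tower law [K:Q] = [Q(√33,√291):Q(√33)] · [Q(√33):Q] = 2 · 2 = 4.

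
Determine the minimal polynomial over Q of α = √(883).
m_α(x) = x^2 - 883

α satisfies α^2 - 883 = 0, so x^2 - 883 annihilates α. Since d = 883 is squarefree and ≠ 1, it is not a perfect square in Q, so x^2 - 883 has no rational root and is therefore irreducible over Q (a degree-2 polynomial over a field is irreducible iff it has no root). Hence m_α(x) = x^2 - 883.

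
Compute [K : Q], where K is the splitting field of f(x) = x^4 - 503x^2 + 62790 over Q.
[K : Q] = 4

Solving the quadratic in x^2: x^2 = (503 ± √(503^2 - 4·62790))/2 = (503 ± √1849)/2 = (503 ± 43)/2, giving x^2 = 273 or x^2 = 230. So f(x) = (x^2 - 273)(x^2 - 230) and the roots of f are ±√273, ±√230. Hence the splitting field is K = Q(√273, √230). Since 273 and 230 are distinct squarefree integers > 1, their product 62790 is not a perfect square, so √230 ∉ Q(√273). By the tower law [K:Q] = [Q(√273,√230):Q(√273)] · [Q(√273):Q] = 2 · 2 = 4.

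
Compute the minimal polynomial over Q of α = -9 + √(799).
m_α(x) = x^2 + 18x - 718

From α + 9 = √(799), squaring gives (α + 9)^2 = 799, i.e. α^2 + 18α + 81 = 799, so α^2 + 18α - 718 = 0. The discriminant of x^2 + 18x - 718 is (18)^2 - 4·(-718) = 324 + 2872 = 3196, and 4·(799) is not a perfect square in Q since 799 is squarefree and ≠ 1. Hence x^2 + 18x - 718 is irreducible over Q and is the minimal polynomial of α.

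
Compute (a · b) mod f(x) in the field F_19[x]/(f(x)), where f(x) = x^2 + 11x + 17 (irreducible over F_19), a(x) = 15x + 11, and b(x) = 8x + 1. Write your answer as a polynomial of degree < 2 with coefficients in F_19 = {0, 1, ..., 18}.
a · b ≡ 18x + 4 (mod f(x))

Multiply in F_19[x]: a(x)·b(x) = (15x + 11)·(8x + 1) = 6x^2 + 8x + 11. This has degree ≥ 2, so divide by f(x) over F_19: 6x^2 + 8x + 11 = (6)·(x^2 + 11x + 17) + (18x + 4). Hence a·b ≡ 18x + 4 (mod f). (F_19[x]/(f) is a field with 19^2 = 361 elements since f is irreducible of degree 2.)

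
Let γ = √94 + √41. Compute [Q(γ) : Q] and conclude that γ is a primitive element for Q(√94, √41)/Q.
[Q(γ) : Q] = 4 (equivalently, Q(γ) = Q(√94, √41))

Obviously Q(γ) ⊆ Q(√94, √41), and [Q(√94, √41):Q] = 4 (since 94, 41 are distinct squarefree integers > 1 with 3854 not a perfect square). To show equality we compute the minimal polynomial of γ. From γ = √94 + √41: γ^2 = 94 + 2√(3854) + 41 = 135 + 2√(3854), so γ^2 - 135 = 2√(3854); squaring, (γ^2 - 135)^2 = 4·3854, i.e. γ^4 - 270γ^2 + 18225 - 15416 = 0, i.e. γ^4 - 270γ^2 + 2809 = 0. So γ is a root of x^4 - 270x^2 + 2809. This polynomial is irreducible over Q: it has no rational root (each ±√94 ± √41 is irrational), and any factorization into two quadratics over Q would force √(3854) ∈ Q (pairing opposite roots) or √94, √41 ∈ Q (other pairings), all impossible. Hence [Q(γ):Q] = 4 = [Q(√94, √41):Q], so Q(γ) = Q(√94, √41).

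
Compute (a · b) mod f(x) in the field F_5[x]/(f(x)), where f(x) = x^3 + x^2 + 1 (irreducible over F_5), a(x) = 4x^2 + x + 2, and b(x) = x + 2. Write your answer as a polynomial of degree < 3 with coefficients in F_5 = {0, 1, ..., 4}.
a · b ≡ 4x (mod f(x))

Multiply in F_5[x]: a(x)·b(x) = (4x^2 + x + 2)·(x + 2) = 4x^3 + 4x^2 + 4x + 4. This has degree ≥ 3, so divide by f(x) over F_5: 4x^3 + 4x^2 + 4x + 4 = (4)·(x^3 + x^2 + 1) + (4x). Hence a·b ≡ 4x (mod f). (F_5[x]/(f) is a field with 5^3 = 125 elements since f is irreducible of degree 3.)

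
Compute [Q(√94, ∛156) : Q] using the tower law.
[Q(√94, ∛156) : Q] = 6

Let L = Q(√94, ∛156). Since Q(√94) ⊂ L and [Q(√94):Q] = 2, the tower law gives 2 | [L:Q]. Likewise Q(∛156) ⊂ L with [Q(∛156):Q] = 3 (because 156 is not a perfect cube), so 3 | [L:Q]. As gcd(2,3) = 1, [L:Q] is divisible by 6. Conversely L is generated over Q by √94 and ∛156, so [L:Q] ≤ 2·3 = 6. Therefore [Q(√94, ∛156) : Q] = 6.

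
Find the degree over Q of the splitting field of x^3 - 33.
[K : Q] = 6

The roots of x^3 - 33 are ∛33, ω∛33, ω^2∛33 where ω = e^(2πi/3) is a primitive cube root of unity, so K = Q(∛33, ω). Now [Q(∛33):Q] = 3 (since 33 is not a perfect cube, x^3 - 33 is irreducible) and [Q(ω):Q] = 2. Both 2 and 3 divide [K:Q], and [K:Q] ≤ 3·2 = 6, so [K:Q] = 6. (Equivalently: Q(∛33) ⊂ R but ω ∉ R, so [K : Q(∛33)] = 2.)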